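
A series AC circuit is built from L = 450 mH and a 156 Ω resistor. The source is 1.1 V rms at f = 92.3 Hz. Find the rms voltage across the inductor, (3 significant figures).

0.944 V

ω = 2πf = 579.9 rad/s
X_L = ωL = 261 Ω
Z = 156 + j261 Ω
|Z| = √(156² + 261²) = 304 Ω
I = V/|Z| = 3.62 mA
V_L = I·|Z_L| = 0.00362 × 261 = 0.944 V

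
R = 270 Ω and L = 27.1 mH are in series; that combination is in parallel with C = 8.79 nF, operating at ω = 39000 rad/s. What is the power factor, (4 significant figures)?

X_L = ωL = 1057 Ω
X_C = 1/(ωC) = 2917 Ω
Branch 1 (R+jX_L): Z₁ = 270.0 + j1057 Ω, |Z₁| = 1091 Ω
Branch 2 (−jX_C): Z₂ = −j2917 Ω
Parallel: Z = Z₁Z₂/(Z₁+Z₂), |Z| = 1693 Ω, ∠Z = 67.41°
cos φ = cos(67.41°) = 0.3841

0.3841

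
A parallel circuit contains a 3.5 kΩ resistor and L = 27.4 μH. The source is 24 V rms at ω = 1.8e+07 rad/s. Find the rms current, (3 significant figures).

49.1 mA

X_L = ωL = 493 Ω
Parallel: admittances add. Y = 1/R + 1/(jωL)
Y = (0.000286 − j0.00203) S
|Y| = 0.00205 S → |Z| = 1/|Y| = 488 Ω, ∠Z = −∠Y = 82.0°
I = V/|Z| = 24/488 = 49.1 mA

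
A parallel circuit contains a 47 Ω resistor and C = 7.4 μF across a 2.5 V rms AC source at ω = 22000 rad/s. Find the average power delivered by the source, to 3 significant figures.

133 mW

X_C = 1/(ωC) = 6.14 Ω
Parallel: admittances add. Y = 1/R + jωC
Y = (0.0213 + j0.163) S
|Y| = 0.164 S → |Z| = 1/|Y| = 6.09 Ω, ∠Z = −∠Y = -82.6°
I = V/|Z| = 410 mA
P = VI cos φ = 2.5 × 0.410 × cos(-82.6°) = 133 mW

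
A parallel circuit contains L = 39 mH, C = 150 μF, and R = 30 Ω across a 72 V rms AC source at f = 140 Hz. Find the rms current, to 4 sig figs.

ω = 2πf = 879.6 rad/s
X_L = ωL = 34.31 Ω
X_C = 1/(ωC) = 7.579 Ω
Parallel: admittances add. Y = 1/R + 1/(jωL) + jωC
Y = (0.03333 + j0.1028) S
|Y| = 0.1081 S → |Z| = 1/|Y| = 9.254 Ω, ∠Z = −∠Y = -72.03°
I = V/|Z| = 72/9.254 = 7.781 A

7.781 A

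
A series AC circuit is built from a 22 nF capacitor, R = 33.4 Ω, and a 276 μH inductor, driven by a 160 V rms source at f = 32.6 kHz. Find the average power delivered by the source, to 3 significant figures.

ω = 2πf = 204800 rad/s
X_L = ωL = 56.5 Ω
X_C = 1/(ωC) = 222 Ω
Net reactance X = X_L − X_C = -165 Ω
Z = 33.4 − j165 Ω
|Z| = √(33.4² + 165²) = 169 Ω
∠Z = arctan(-165/33.4) = -78.6°
I = V/|Z| = 948 mA
P = VI cos φ = 160 × 0.948 × cos(-78.6°) = 30.0 W

30.0 W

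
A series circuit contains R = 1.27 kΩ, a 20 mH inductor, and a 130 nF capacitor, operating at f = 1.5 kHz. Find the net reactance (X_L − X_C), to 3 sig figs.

-628 Ω

ω = 2πf = 9425 rad/s
X_L = ωL = 188 Ω
X_C = 1/(ωC) = 816 Ω
X = 188 − 816 = -628 Ω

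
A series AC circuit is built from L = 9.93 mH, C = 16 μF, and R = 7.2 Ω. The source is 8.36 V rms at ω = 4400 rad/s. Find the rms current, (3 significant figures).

275 mA

X_L = ωL = 43.7 Ω
X_C = 1/(ωC) = 14.2 Ω
Net reactance X = X_L − X_C = 29.5 Ω
Z = 7.20 + j29.5 Ω
|Z| = √(7.20² + 29.5²) = 30.4 Ω
I = V/|Z| = 8.36/30.4 = 275 mA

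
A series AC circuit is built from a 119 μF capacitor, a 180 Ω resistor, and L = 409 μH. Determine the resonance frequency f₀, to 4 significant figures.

ω₀ = 1/√(LC) = 1/√(0.000409 × 0.000119) = 4533 rad/s
f₀ = ω₀/(2π) = 721.4 Hz

721.4 Hz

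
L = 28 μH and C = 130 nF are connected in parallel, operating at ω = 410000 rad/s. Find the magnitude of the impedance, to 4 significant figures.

X_L = ωL = 11.48 Ω
X_C = 1/(ωC) = 18.76 Ω
Parallel: admittances add. Y = 1/(jωL) + jωC
Y = (0 − j0.03381) S
|Y| = 0.03381 S → |Z| = 1/|Y| = 29.58 Ω, ∠Z = −∠Y = 90.00°

29.58 Ω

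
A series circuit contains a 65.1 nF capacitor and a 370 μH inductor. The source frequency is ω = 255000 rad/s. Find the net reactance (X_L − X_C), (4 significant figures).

X_L = ωL = 94.35 Ω
X_C = 1/(ωC) = 60.24 Ω
X = 94.35 − 60.24 = 34.11 Ω

34.11 Ω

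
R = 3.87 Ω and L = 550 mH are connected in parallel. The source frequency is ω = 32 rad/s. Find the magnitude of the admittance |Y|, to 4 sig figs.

X_L = ωL = 17.60 Ω
Parallel: admittances add. Y = 1/R + 1/(jωL)
Y = (0.2584 − j0.05682) S
|Y| = 0.2646 S → |Z| = 1/|Y| = 3.780 Ω, ∠Z = −∠Y = 12.40°

264.6 mS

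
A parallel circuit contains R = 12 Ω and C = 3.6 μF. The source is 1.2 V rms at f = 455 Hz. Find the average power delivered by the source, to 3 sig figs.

120 mW

ω = 2πf = 2859 rad/s
X_C = 1/(ωC) = 97.2 Ω
Parallel: admittances add. Y = 1/R + jωC
Y = (0.0833 + j0.0103) S
|Y| = 0.0840 S → |Z| = 1/|Y| = 11.9 Ω, ∠Z = −∠Y = -7.04°
I = V/|Z| = 101 mA
P = VI cos φ = 1.2 × 0.101 × cos(-7.04°) = 120 mW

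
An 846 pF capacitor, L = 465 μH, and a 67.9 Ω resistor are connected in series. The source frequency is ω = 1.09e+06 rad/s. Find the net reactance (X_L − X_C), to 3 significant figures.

-578 Ω

X_L = ωL = 507 Ω
X_C = 1/(ωC) = 1080 Ω
X = 507 − 1080 = -578 Ω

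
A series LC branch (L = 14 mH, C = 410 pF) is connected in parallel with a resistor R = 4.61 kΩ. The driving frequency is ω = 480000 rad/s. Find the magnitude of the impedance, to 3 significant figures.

1540 Ω

X_L = ωL = 6720 Ω
X_C = 1/(ωC) = 5080 Ω
Branch 1: Z₁ = R = 4610 Ω
Branch 2 (series LC): Z₂ = j(X_L − X_C) = j1640 Ω
Parallel: Z = Z₁Z₂/(Z₁+Z₂), |Z| = 1540 Ω, ∠Z = 70.4°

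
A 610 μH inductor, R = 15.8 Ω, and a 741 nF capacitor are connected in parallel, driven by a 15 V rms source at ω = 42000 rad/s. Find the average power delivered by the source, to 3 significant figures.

14.2 W

X_L = ωL = 25.6 Ω
X_C = 1/(ωC) = 32.1 Ω
Parallel: admittances add. Y = 1/R + 1/(jωL) + jωC
Y = (0.0633 − j0.00791) S
|Y| = 0.0638 S → |Z| = 1/|Y| = 15.7 Ω, ∠Z = −∠Y = 7.12°
I = V/|Z| = 957 mA
P = VI cos φ = 15 × 0.957 × cos(7.12°) = 14.2 W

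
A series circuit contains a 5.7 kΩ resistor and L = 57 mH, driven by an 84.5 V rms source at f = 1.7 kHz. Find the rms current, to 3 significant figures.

14.7 mA

ω = 2πf = 10680 rad/s
X_L = ωL = 609 Ω
Z = 5700 + j609 Ω
|Z| = √(5700² + 609²) = 5730 Ω
I = V/|Z| = 84.5/5730 = 14.7 mA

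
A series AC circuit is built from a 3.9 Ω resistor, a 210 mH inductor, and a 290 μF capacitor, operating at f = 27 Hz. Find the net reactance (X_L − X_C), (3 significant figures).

15.3 Ω

ω = 2πf = 169.6 rad/s
X_L = ωL = 35.6 Ω
X_C = 1/(ωC) = 20.3 Ω
X = 35.6 − 20.3 = 15.3 Ω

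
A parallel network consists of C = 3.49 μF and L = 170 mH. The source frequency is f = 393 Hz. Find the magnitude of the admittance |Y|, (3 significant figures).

6.24 mS

ω = 2πf = 2469 rad/s
X_L = ωL = 420 Ω
X_C = 1/(ωC) = 116 Ω
Parallel: admittances add. Y = 1/(jωL) + jωC
Y = (0 + j0.00624) S
|Y| = 0.00624 S → |Z| = 1/|Y| = 160 Ω, ∠Z = −∠Y = -90.0°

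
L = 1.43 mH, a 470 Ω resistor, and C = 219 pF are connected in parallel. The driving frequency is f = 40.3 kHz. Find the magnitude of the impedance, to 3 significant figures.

290 Ω

ω = 2πf = 253200 rad/s
X_L = ωL = 362 Ω
X_C = 1/(ωC) = 18000 Ω
Parallel: admittances add. Y = 1/R + 1/(jωL) + jωC
Y = (0.00213 − j0.00271) S
|Y| = 0.00344 S → |Z| = 1/|Y| = 290 Ω, ∠Z = −∠Y = 51.8°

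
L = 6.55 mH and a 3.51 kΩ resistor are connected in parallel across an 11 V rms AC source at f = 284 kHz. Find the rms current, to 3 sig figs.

3.27 mA

ω = 2πf = 1.784e+06 rad/s
X_L = ωL = 11700 Ω
Parallel: admittances add. Y = 1/R + 1/(jωL)
Y = (0.000285 − j8.56e-05) S
|Y| = 0.000297 S → |Z| = 1/|Y| = 3360 Ω, ∠Z = −∠Y = 16.7°
I = V/|Z| = 11/3360 = 3.27 mA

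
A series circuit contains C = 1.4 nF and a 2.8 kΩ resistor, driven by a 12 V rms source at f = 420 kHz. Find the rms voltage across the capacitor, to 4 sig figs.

1.155 V

ω = 2πf = 2.639e+06 rad/s
X_C = 1/(ωC) = 270.7 Ω
Z = 2800 − j270.7 Ω
|Z| = √(2800² + 270.7²) = 2813 Ω
I = V/|Z| = 4.266 mA
V_C = I·|Z_C| = 0.004266 × 270.7 = 1.155 V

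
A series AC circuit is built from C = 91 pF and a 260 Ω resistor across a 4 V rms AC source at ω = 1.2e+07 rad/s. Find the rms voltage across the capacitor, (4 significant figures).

X_C = 1/(ωC) = 915.8 Ω
Z = 260.0 − j915.8 Ω
|Z| = √(260.0² + 915.8²) = 951.9 Ω
I = V/|Z| = 4.202 mA
V_C = I·|Z_C| = 0.004202 × 915.8 = 3.848 V

3.848 V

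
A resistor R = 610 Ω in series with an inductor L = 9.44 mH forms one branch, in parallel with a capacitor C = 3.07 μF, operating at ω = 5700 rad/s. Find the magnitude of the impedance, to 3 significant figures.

57.4 Ω

X_L = ωL = 53.8 Ω
X_C = 1/(ωC) = 57.1 Ω
Branch 1 (R+jX_L): Z₁ = 610 + j53.8 Ω, |Z₁| = 612 Ω
Branch 2 (−jX_C): Z₂ = −j57.1 Ω
Parallel: Z = Z₁Z₂/(Z₁+Z₂), |Z| = 57.4 Ω, ∠Z = -84.6°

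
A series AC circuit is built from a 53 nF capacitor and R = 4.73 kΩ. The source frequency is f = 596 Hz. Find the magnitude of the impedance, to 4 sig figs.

ω = 2πf = 3745 rad/s
X_C = 1/(ωC) = 5038 Ω
Z = 4730 − j5038 Ω
|Z| = √(4730² + 5038²) = 6911 Ω

6911 Ω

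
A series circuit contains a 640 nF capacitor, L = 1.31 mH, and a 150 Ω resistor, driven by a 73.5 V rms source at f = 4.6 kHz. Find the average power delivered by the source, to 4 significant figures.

ω = 2πf = 28900 rad/s
X_L = ωL = 37.86 Ω
X_C = 1/(ωC) = 54.06 Ω
Net reactance X = X_L − X_C = -16.20 Ω
Z = 150.0 − j16.20 Ω
|Z| = √(150.0² + 16.20²) = 150.9 Ω
∠Z = arctan(-16.20/150.0) = -6.163°
I = V/|Z| = 487.2 mA
P = VI cos φ = 73.5 × 0.4872 × cos(-6.163°) = 35.60 W

35.60 W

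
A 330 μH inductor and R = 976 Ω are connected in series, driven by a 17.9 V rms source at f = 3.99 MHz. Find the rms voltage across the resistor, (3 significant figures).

ω = 2πf = 2.507e+07 rad/s
X_L = ωL = 8270 Ω
Z = 976 + j8270 Ω
|Z| = √(976² + 8270²) = 8330 Ω
I = V/|Z| = 2.15 mA
V_R = I·|Z_R| = 0.00215 × 976 = 2.10 V

2.10 V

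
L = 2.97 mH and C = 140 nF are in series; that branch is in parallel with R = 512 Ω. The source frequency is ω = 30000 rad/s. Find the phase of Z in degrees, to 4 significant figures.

-73.77°

X_L = ωL = 89.10 Ω
X_C = 1/(ωC) = 238.1 Ω
Branch 1: Z₁ = R = 512.0 Ω
Branch 2 (series LC): Z₂ = j(X_L − X_C) = −j149.0 Ω
Parallel: Z = Z₁Z₂/(Z₁+Z₂), |Z| = 143.1 Ω, ∠Z = -73.77°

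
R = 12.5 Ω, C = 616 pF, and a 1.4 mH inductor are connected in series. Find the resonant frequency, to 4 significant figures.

ω₀ = 1/√(LC) = 1/√(0.0014 × 6.16e-10) = 1.077e+06 rad/s
f₀ = ω₀/(2π) = 171.4 kHz

171.4 kHz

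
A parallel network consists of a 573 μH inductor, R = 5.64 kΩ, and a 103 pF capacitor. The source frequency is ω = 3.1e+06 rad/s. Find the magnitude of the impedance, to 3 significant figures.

X_L = ωL = 1780 Ω
X_C = 1/(ωC) = 3130 Ω
Parallel: admittances add. Y = 1/R + 1/(jωL) + jωC
Y = (0.000177 − j0.000244) S
|Y| = 0.000301 S → |Z| = 1/|Y| = 3320 Ω, ∠Z = −∠Y = 54.0°

3320 Ω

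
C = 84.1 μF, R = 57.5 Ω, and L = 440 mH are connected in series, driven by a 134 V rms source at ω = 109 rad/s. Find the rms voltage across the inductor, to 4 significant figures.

X_L = ωL = 47.96 Ω
X_C = 1/(ωC) = 109.1 Ω
Net reactance X = X_L − X_C = -61.13 Ω
Z = 57.50 − j61.13 Ω
|Z| = √(57.50² + 61.13²) = 83.92 Ω
I = V/|Z| = 1.597 A
V_L = I·|Z_L| = 1.597 × 47.96 = 76.58 V

76.58 V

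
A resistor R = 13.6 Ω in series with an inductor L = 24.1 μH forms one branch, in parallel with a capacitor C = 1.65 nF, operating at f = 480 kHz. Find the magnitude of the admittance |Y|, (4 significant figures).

8.681 mS

ω = 2πf = 3.016e+06 rad/s
X_L = ωL = 72.68 Ω
X_C = 1/(ωC) = 201.0 Ω
Branch 1 (R+jX_L): Z₁ = 13.60 + j72.68 Ω, |Z₁| = 73.95 Ω
Branch 2 (−jX_C): Z₂ = −j201.0 Ω
Parallel: Z = Z₁Z₂/(Z₁+Z₂), |Z| = 115.2 Ω, ∠Z = 73.35°
|Y| = 1/|Z| = 8.681 mS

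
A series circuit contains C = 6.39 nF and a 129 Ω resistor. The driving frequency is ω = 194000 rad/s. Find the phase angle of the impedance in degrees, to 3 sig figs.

-80.9°

X_C = 1/(ωC) = 807 Ω
Z = 129 − j807 Ω
|Z| = √(129² + 807²) = 817 Ω
∠Z = arctan(-807/129) = -80.9°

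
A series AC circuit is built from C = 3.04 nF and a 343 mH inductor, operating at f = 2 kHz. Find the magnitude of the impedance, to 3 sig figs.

21900 Ω

ω = 2πf = 12570 rad/s
X_L = ωL = 4310 Ω
X_C = 1/(ωC) = 26200 Ω
Net reactance X = X_L − X_C = -21900 Ω
Z = − j21900 Ω
|Z| = √(0² + 21900²) = 21900 Ω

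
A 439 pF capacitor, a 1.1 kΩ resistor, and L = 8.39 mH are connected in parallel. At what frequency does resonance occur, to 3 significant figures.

82.9 kHz

ω₀ = 1/√(LC) = 1/√(0.00839 × 4.39e-10) = 521100 rad/s
f₀ = ω₀/(2π) = 82.9 kHz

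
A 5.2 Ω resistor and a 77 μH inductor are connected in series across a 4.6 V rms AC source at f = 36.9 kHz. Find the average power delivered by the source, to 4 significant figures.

318.2 mW

ω = 2πf = 231800 rad/s
X_L = ωL = 17.85 Ω
Z = 5.200 + j17.85 Ω
|Z| = √(5.200² + 17.85²) = 18.59 Ω
∠Z = arctan(17.85/5.200) = 73.76°
I = V/|Z| = 247.4 mA
P = VI cos φ = 4.6 × 0.2474 × cos(73.76°) = 318.2 mW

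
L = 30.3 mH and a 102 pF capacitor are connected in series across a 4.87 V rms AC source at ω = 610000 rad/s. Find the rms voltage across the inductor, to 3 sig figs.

X_L = ωL = 18500 Ω
X_C = 1/(ωC) = 16100 Ω
Net reactance X = X_L − X_C = 2410 Ω
Z = j2410 Ω
|Z| = √(0² + 2410²) = 2410 Ω
I = V/|Z| = 2.02 mA
V_L = I·|Z_L| = 0.00202 × 18500 = 37.3 V

37.3 V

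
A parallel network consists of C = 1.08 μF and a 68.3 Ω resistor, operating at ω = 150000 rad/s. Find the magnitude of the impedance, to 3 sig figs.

X_C = 1/(ωC) = 6.17 Ω
Parallel: admittances add. Y = 1/R + jωC
Y = (0.0146 + j0.162) S
|Y| = 0.163 S → |Z| = 1/|Y| = 6.15 Ω, ∠Z = −∠Y = -84.8°

6.15 Ω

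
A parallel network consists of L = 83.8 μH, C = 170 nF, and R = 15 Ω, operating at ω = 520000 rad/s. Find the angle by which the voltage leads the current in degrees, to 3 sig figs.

-44.5°

X_L = ωL = 43.6 Ω
X_C = 1/(ωC) = 11.3 Ω
Parallel: admittances add. Y = 1/R + 1/(jωL) + jωC
Y = (0.0667 + j0.0655) S
|Y| = 0.0934 S → |Z| = 1/|Y| = 10.7 Ω, ∠Z = −∠Y = -44.5°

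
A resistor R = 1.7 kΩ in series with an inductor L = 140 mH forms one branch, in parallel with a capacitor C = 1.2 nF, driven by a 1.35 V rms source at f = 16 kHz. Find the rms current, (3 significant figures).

69.3 μA

ω = 2πf = 100500 rad/s
X_L = ωL = 14100 Ω
X_C = 1/(ωC) = 8290 Ω
Branch 1 (R+jX_L): Z₁ = 1700 + j14100 Ω, |Z₁| = 14200 Ω
Branch 2 (−jX_C): Z₂ = −j8290 Ω
Parallel: Z = Z₁Z₂/(Z₁+Z₂), |Z| = 19500 Ω, ∠Z = -80.5°
I = V/|Z| = 1.35/19500 = 69.3 μA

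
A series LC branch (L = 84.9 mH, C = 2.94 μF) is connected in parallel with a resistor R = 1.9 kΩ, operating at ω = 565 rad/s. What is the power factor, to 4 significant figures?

X_L = ωL = 47.97 Ω
X_C = 1/(ωC) = 602.0 Ω
Branch 1: Z₁ = R = 1900 Ω
Branch 2 (series LC): Z₂ = j(X_L − X_C) = −j554.0 Ω
Parallel: Z = Z₁Z₂/(Z₁+Z₂), |Z| = 531.9 Ω, ∠Z = -73.74°
cos φ = cos(-73.74°) = 0.2799

0.2799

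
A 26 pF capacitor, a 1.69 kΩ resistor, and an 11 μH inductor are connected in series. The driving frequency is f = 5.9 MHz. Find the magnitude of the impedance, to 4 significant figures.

1804 Ω

ω = 2πf = 3.707e+07 rad/s
X_L = ωL = 407.8 Ω
X_C = 1/(ωC) = 1038 Ω
Net reactance X = X_L − X_C = -629.7 Ω
Z = 1690 − j629.7 Ω
|Z| = √(1690² + 629.7²) = 1804 Ω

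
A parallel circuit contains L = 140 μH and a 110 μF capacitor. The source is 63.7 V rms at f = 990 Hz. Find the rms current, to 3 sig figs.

29.6 A

ω = 2πf = 6220 rad/s
X_L = ωL = 0.871 Ω
X_C = 1/(ωC) = 1.46 Ω
Parallel: admittances add. Y = 1/(jωL) + jωC
Y = (0 − j0.464) S
|Y| = 0.464 S → |Z| = 1/|Y| = 2.15 Ω, ∠Z = −∠Y = 90.0°
I = V/|Z| = 63.7/2.15 = 29.6 A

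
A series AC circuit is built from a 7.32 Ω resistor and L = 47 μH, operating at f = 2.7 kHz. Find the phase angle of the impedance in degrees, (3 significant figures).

ω = 2πf = 16960 rad/s
X_L = ωL = 0.797 Ω
Z = 7.32 + j0.797 Ω
|Z| = √(7.32² + 0.797²) = 7.36 Ω
∠Z = arctan(0.797/7.32) = 6.22°

6.22°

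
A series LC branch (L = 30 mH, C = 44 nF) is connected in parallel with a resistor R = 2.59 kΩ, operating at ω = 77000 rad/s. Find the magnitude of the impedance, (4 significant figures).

1590 Ω

X_L = ωL = 2310 Ω
X_C = 1/(ωC) = 295.2 Ω
Branch 1: Z₁ = R = 2590 Ω
Branch 2 (series LC): Z₂ = j(X_L − X_C) = j2015 Ω
Parallel: Z = Z₁Z₂/(Z₁+Z₂), |Z| = 1590 Ω, ∠Z = 52.12°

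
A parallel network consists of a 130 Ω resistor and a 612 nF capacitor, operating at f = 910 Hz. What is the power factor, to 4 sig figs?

ω = 2πf = 5718 rad/s
X_C = 1/(ωC) = 285.8 Ω
Parallel: admittances add. Y = 1/R + jωC
Y = (0.007692 + j0.003499) S
|Y| = 0.008451 S → |Z| = 1/|Y| = 118.3 Ω, ∠Z = −∠Y = -24.46°
cos φ = cos(-24.46°) = 0.9102

0.9102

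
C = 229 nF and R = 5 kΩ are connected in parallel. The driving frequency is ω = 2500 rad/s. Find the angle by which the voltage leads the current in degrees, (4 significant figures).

-70.74°

X_C = 1/(ωC) = 1747 Ω
Parallel: admittances add. Y = 1/R + jωC
Y = (0.0002000 + j0.0005725) S
|Y| = 0.0006064 S → |Z| = 1/|Y| = 1649 Ω, ∠Z = −∠Y = -70.74°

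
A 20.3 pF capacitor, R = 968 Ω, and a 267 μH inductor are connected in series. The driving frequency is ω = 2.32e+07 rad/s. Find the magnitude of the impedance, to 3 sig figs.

X_L = ωL = 6190 Ω
X_C = 1/(ωC) = 2120 Ω
Net reactance X = X_L − X_C = 4070 Ω
Z = 968 + j4070 Ω
|Z| = √(968² + 4070²) = 4180 Ω

4180 Ω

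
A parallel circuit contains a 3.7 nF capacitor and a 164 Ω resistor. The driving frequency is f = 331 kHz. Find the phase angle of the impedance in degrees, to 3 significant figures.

-51.6°

ω = 2πf = 2.08e+06 rad/s
X_C = 1/(ωC) = 130 Ω
Parallel: admittances add. Y = 1/R + jωC
Y = (0.00610 + j0.00770) S
|Y| = 0.00982 S → |Z| = 1/|Y| = 102 Ω, ∠Z = −∠Y = -51.6°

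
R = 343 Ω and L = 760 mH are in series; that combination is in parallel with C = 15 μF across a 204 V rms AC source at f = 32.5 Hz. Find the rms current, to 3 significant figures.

ω = 2πf = 204.2 rad/s
X_L = ωL = 155 Ω
X_C = 1/(ωC) = 326 Ω
Branch 1 (R+jX_L): Z₁ = 343 + j155 Ω, |Z₁| = 376 Ω
Branch 2 (−jX_C): Z₂ = −j326 Ω
Parallel: Z = Z₁Z₂/(Z₁+Z₂), |Z| = 321 Ω, ∠Z = -39.1°
I = V/|Z| = 204/321 = 636 mA

636 mA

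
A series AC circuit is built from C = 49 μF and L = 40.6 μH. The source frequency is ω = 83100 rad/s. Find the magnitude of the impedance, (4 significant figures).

3.128 Ω

X_L = ωL = 3.374 Ω
X_C = 1/(ωC) = 0.2456 Ω
Net reactance X = X_L − X_C = 3.128 Ω
Z = j3.128 Ω
|Z| = √(0² + 3.128²) = 3.128 Ω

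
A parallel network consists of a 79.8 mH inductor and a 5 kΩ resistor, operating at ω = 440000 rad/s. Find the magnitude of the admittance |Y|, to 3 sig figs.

X_L = ωL = 35100 Ω
Parallel: admittances add. Y = 1/R + 1/(jωL)
Y = (0.000200 − j2.85e-05) S
|Y| = 0.000202 S → |Z| = 1/|Y| = 4950 Ω, ∠Z = −∠Y = 8.10°

202 μS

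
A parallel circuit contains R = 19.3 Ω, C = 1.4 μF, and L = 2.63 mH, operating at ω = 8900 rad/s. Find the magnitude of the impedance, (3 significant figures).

16.7 Ω

X_L = ωL = 23.4 Ω
X_C = 1/(ωC) = 80.3 Ω
Parallel: admittances add. Y = 1/R + 1/(jωL) + jωC
Y = (0.0518 − j0.0303) S
|Y| = 0.0600 S → |Z| = 1/|Y| = 16.7 Ω, ∠Z = −∠Y = 30.3°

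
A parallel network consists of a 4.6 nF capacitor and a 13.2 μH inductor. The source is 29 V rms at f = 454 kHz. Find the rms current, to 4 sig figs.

ω = 2πf = 2.853e+06 rad/s
X_L = ωL = 37.65 Ω
X_C = 1/(ωC) = 76.21 Ω
Parallel: admittances add. Y = 1/(jωL) + jωC
Y = (0 − j0.01344) S
|Y| = 0.01344 S → |Z| = 1/|Y| = 74.43 Ω, ∠Z = −∠Y = 90.00°
I = V/|Z| = 29/74.43 = 389.6 mA

389.6 mA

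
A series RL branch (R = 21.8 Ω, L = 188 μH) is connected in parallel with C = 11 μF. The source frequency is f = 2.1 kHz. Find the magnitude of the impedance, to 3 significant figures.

ω = 2πf = 13190 rad/s
X_L = ωL = 2.48 Ω
X_C = 1/(ωC) = 6.89 Ω
Branch 1 (R+jX_L): Z₁ = 21.8 + j2.48 Ω, |Z₁| = 21.9 Ω
Branch 2 (−jX_C): Z₂ = −j6.89 Ω
Parallel: Z = Z₁Z₂/(Z₁+Z₂), |Z| = 6.80 Ω, ∠Z = -72.1°

6.80 Ω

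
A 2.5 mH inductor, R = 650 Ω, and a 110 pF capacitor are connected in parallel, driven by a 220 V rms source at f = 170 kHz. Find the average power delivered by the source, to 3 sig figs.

74.5 W

ω = 2πf = 1.068e+06 rad/s
X_L = ωL = 2670 Ω
X_C = 1/(ωC) = 8510 Ω
Parallel: admittances add. Y = 1/R + 1/(jωL) + jωC
Y = (0.00154 − j0.000257) S
|Y| = 0.00156 S → |Z| = 1/|Y| = 641 Ω, ∠Z = −∠Y = 9.48°
I = V/|Z| = 343 mA
P = VI cos φ = 220 × 0.343 × cos(9.48°) = 74.5 W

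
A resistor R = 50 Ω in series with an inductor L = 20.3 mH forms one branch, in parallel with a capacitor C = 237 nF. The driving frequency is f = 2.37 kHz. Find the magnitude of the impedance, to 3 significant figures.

ω = 2πf = 14890 rad/s
X_L = ωL = 302 Ω
X_C = 1/(ωC) = 283 Ω
Branch 1 (R+jX_L): Z₁ = 50.0 + j302 Ω, |Z₁| = 306 Ω
Branch 2 (−jX_C): Z₂ = −j283 Ω
Parallel: Z = Z₁Z₂/(Z₁+Z₂), |Z| = 1620 Ω, ∠Z = -30.1°

1620 Ω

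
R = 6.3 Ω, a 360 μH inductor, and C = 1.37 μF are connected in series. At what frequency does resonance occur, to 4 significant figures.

7.167 kHz

ω₀ = 1/√(LC) = 1/√(0.00036 × 1.37e-06) = 45030 rad/s
f₀ = ω₀/(2π) = 7.167 kHz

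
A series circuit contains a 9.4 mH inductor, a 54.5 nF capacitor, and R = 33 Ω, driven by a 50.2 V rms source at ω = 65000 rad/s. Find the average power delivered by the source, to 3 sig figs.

762 mW

X_L = ωL = 611 Ω
X_C = 1/(ωC) = 282 Ω
Net reactance X = X_L − X_C = 329 Ω
Z = 33.0 + j329 Ω
|Z| = √(33.0² + 329²) = 330 Ω
∠Z = arctan(329/33.0) = 84.3°
I = V/|Z| = 152 mA
P = VI cos φ = 50.2 × 0.152 × cos(84.3°) = 762 mW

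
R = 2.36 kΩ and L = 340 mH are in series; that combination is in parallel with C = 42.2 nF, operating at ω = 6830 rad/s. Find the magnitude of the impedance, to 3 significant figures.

4380 Ω

X_L = ωL = 2320 Ω
X_C = 1/(ωC) = 3470 Ω
Branch 1 (R+jX_L): Z₁ = 2360 + j2320 Ω, |Z₁| = 3310 Ω
Branch 2 (−jX_C): Z₂ = −j3470 Ω
Parallel: Z = Z₁Z₂/(Z₁+Z₂), |Z| = 4380 Ω, ∠Z = -19.5°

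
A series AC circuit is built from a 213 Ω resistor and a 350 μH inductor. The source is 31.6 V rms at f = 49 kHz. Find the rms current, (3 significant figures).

ω = 2πf = 307900 rad/s
X_L = ωL = 108 Ω
Z = 213 + j108 Ω
|Z| = √(213² + 108²) = 239 Ω
I = V/|Z| = 31.6/239 = 132 mA

132 mA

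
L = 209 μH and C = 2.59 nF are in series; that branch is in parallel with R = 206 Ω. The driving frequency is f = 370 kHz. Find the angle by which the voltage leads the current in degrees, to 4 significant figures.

ω = 2πf = 2.325e+06 rad/s
X_L = ωL = 485.9 Ω
X_C = 1/(ωC) = 166.1 Ω
Branch 1: Z₁ = R = 206.0 Ω
Branch 2 (series LC): Z₂ = j(X_L − X_C) = j319.8 Ω
Parallel: Z = Z₁Z₂/(Z₁+Z₂), |Z| = 173.2 Ω, ∠Z = 32.79°

32.79°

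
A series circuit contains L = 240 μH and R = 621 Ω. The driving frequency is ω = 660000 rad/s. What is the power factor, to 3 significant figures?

X_L = ωL = 158 Ω
Z = 621 + j158 Ω
|Z| = √(621² + 158²) = 641 Ω
∠Z = arctan(158/621) = 14.3°
cos φ = cos(14.3°) = 0.969

0.969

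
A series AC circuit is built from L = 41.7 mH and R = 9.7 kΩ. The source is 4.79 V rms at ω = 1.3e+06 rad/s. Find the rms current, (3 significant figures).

87.0 μA

X_L = ωL = 54200 Ω
Z = 9700 + j54200 Ω
|Z| = √(9700² + 54200²) = 55100 Ω
I = V/|Z| = 4.79/55100 = 87.0 μA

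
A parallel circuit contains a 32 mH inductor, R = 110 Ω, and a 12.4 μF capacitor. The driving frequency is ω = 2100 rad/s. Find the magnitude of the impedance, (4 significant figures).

X_L = ωL = 67.20 Ω
X_C = 1/(ωC) = 38.40 Ω
Parallel: admittances add. Y = 1/R + 1/(jωL) + jωC
Y = (0.009091 + j0.01116) S
|Y| = 0.01439 S → |Z| = 1/|Y| = 69.48 Ω, ∠Z = −∠Y = -50.83°

69.48 Ω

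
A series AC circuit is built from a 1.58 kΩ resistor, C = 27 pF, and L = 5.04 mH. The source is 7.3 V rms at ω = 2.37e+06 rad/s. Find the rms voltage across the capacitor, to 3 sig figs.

X_L = ωL = 11900 Ω
X_C = 1/(ωC) = 15600 Ω
Net reactance X = X_L − X_C = -3680 Ω
Z = 1580 − j3680 Ω
|Z| = √(1580² + 3680²) = 4010 Ω
I = V/|Z| = 1.82 mA
V_C = I·|Z_C| = 0.00182 × 15600 = 28.5 V

28.5 V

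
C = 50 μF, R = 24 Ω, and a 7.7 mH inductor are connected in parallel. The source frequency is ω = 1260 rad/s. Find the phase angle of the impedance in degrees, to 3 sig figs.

X_L = ωL = 9.70 Ω
X_C = 1/(ωC) = 15.9 Ω
Parallel: admittances add. Y = 1/R + 1/(jωL) + jωC
Y = (0.0417 − j0.0401) S
|Y| = 0.0578 S → |Z| = 1/|Y| = 17.3 Ω, ∠Z = −∠Y = 43.9°

43.9°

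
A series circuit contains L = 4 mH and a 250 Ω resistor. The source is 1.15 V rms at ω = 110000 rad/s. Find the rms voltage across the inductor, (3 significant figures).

X_L = ωL = 440 Ω
Z = 250 + j440 Ω
|Z| = √(250² + 440²) = 506 Ω
I = V/|Z| = 2.27 mA
V_L = I·|Z_L| = 0.00227 × 440 = 1.00 V

1.00 V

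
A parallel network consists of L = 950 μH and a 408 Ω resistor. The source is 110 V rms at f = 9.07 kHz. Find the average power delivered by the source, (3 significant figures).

ω = 2πf = 56990 rad/s
X_L = ωL = 54.1 Ω
Parallel: admittances add. Y = 1/R + 1/(jωL)
Y = (0.00245 − j0.0185) S
|Y| = 0.0186 S → |Z| = 1/|Y| = 53.7 Ω, ∠Z = −∠Y = 82.4°
I = V/|Z| = 2.05 A
P = VI cos φ = 110 × 2.05 × cos(82.4°) = 29.7 W

29.7 W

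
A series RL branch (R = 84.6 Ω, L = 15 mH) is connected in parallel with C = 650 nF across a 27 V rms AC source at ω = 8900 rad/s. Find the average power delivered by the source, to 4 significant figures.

X_L = ωL = 133.5 Ω
X_C = 1/(ωC) = 172.9 Ω
Branch 1 (R+jX_L): Z₁ = 84.60 + j133.5 Ω, |Z₁| = 158.0 Ω
Branch 2 (−jX_C): Z₂ = −j172.9 Ω
Parallel: Z = Z₁Z₂/(Z₁+Z₂), |Z| = 292.8 Ω, ∠Z = -7.412°
I = V/|Z| = 92.21 mA
P = VI cos φ = 27 × 0.09221 × cos(-7.412°) = 2.469 W

2.469 W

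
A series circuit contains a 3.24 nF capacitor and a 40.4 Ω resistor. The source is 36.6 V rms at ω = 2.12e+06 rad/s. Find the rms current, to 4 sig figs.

242.2 mA

X_C = 1/(ωC) = 145.6 Ω
Z = 40.40 − j145.6 Ω
|Z| = √(40.40² + 145.6²) = 151.1 Ω
I = V/|Z| = 36.6/151.1 = 242.2 mA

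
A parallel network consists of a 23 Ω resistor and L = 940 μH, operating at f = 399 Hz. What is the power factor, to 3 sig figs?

ω = 2πf = 2507 rad/s
X_L = ωL = 2.36 Ω
Parallel: admittances add. Y = 1/R + 1/(jωL)
Y = (0.0435 − j0.424) S
|Y| = 0.427 S → |Z| = 1/|Y| = 2.34 Ω, ∠Z = −∠Y = 84.1°
cos φ = cos(84.1°) = 0.102

0.102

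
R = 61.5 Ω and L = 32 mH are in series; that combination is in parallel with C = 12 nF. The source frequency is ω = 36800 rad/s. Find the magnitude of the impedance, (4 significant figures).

X_L = ωL = 1178 Ω
X_C = 1/(ωC) = 2264 Ω
Branch 1 (R+jX_L): Z₁ = 61.50 + j1178 Ω, |Z₁| = 1179 Ω
Branch 2 (−jX_C): Z₂ = −j2264 Ω
Parallel: Z = Z₁Z₂/(Z₁+Z₂), |Z| = 2453 Ω, ∠Z = 83.77°

2453 Ω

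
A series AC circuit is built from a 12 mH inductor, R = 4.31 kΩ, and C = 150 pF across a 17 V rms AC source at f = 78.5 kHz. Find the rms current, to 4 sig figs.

ω = 2πf = 493200 rad/s
X_L = ωL = 5919 Ω
X_C = 1/(ωC) = 13520 Ω
Net reactance X = X_L − X_C = -7598 Ω
Z = 4310 − j7598 Ω
|Z| = √(4310² + 7598²) = 8735 Ω
I = V/|Z| = 17/8735 = 1.946 mA

1.946 mA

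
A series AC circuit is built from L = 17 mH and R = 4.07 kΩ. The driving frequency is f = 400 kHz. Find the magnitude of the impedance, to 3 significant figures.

42900 Ω

ω = 2πf = 2.513e+06 rad/s
X_L = ωL = 42700 Ω
Z = 4070 + j42700 Ω
|Z| = √(4070² + 42700²) = 42900 Ω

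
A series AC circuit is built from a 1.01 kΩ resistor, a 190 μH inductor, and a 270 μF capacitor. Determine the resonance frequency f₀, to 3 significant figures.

ω₀ = 1/√(LC) = 1/√(0.00019 × 0.00027) = 4415 rad/s
f₀ = ω₀/(2π) = 703 Hz

703 Hz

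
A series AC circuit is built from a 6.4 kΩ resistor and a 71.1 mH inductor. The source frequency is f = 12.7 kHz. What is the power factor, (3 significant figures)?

ω = 2πf = 79800 rad/s
X_L = ωL = 5670 Ω
Z = 6400 + j5670 Ω
|Z| = √(6400² + 5670²) = 8550 Ω
∠Z = arctan(5670/6400) = 41.6°
cos φ = cos(41.6°) = 0.748

0.748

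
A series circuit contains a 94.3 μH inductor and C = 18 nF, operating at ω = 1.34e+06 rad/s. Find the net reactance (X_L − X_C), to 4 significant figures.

84.90 Ω

X_L = ωL = 126.4 Ω
X_C = 1/(ωC) = 41.46 Ω
X = 126.4 − 41.46 = 84.90 Ω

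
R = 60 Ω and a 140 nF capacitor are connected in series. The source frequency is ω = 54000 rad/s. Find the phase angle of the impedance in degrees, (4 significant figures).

X_C = 1/(ωC) = 132.3 Ω
Z = 60.00 − j132.3 Ω
|Z| = √(60.00² + 132.3²) = 145.2 Ω
∠Z = arctan(-132.3/60.00) = -65.60°

-65.60°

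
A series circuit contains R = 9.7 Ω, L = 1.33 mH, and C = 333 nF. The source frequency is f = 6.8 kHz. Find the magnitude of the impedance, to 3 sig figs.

16.6 Ω

ω = 2πf = 42730 rad/s
X_L = ωL = 56.8 Ω
X_C = 1/(ωC) = 70.3 Ω
Net reactance X = X_L − X_C = -13.5 Ω
Z = 9.70 − j13.5 Ω
|Z| = √(9.70² + 13.5²) = 16.6 Ω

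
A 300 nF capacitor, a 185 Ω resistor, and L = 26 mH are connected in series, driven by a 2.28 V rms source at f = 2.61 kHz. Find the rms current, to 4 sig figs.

7.867 mA

ω = 2πf = 16400 rad/s
X_L = ωL = 426.4 Ω
X_C = 1/(ωC) = 203.3 Ω
Net reactance X = X_L − X_C = 223.1 Ω
Z = 185.0 + j223.1 Ω
|Z| = √(185.0² + 223.1²) = 289.8 Ω
I = V/|Z| = 2.28/289.8 = 7.867 mA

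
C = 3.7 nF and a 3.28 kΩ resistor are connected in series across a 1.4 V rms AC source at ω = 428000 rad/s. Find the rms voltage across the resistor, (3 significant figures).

X_C = 1/(ωC) = 631 Ω
Z = 3280 − j631 Ω
|Z| = √(3280² + 631²) = 3340 Ω
I = V/|Z| = 419 μA
V_R = I·|Z_R| = 0.000419 × 3280 = 1.37 V

1.37 V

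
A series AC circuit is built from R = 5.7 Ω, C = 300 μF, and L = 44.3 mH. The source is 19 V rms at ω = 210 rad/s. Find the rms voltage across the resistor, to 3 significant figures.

X_L = ωL = 9.30 Ω
X_C = 1/(ωC) = 15.9 Ω
Net reactance X = X_L − X_C = -6.57 Ω
Z = 5.70 − j6.57 Ω
|Z| = √(5.70² + 6.57²) = 8.70 Ω
I = V/|Z| = 2.18 A
V_R = I·|Z_R| = 2.18 × 5.70 = 12.5 V

12.5 V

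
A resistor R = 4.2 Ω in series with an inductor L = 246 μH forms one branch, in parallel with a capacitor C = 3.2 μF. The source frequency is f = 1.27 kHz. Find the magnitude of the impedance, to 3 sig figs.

4.85 Ω

ω = 2πf = 7980 rad/s
X_L = ωL = 1.96 Ω
X_C = 1/(ωC) = 39.2 Ω
Branch 1 (R+jX_L): Z₁ = 4.20 + j1.96 Ω, |Z₁| = 4.64 Ω
Branch 2 (−jX_C): Z₂ = −j39.2 Ω
Parallel: Z = Z₁Z₂/(Z₁+Z₂), |Z| = 4.85 Ω, ∠Z = 18.6°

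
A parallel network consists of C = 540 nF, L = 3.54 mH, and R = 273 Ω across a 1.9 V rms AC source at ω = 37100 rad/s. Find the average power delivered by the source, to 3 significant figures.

13.2 mW

X_L = ωL = 131 Ω
X_C = 1/(ωC) = 49.9 Ω
Parallel: admittances add. Y = 1/R + 1/(jωL) + jωC
Y = (0.00366 + j0.0124) S
|Y| = 0.0129 S → |Z| = 1/|Y| = 77.2 Ω, ∠Z = −∠Y = -73.6°
I = V/|Z| = 24.6 mA
P = VI cos φ = 1.9 × 0.0246 × cos(-73.6°) = 13.2 mW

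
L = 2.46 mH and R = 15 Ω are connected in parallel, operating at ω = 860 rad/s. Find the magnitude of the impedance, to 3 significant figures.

X_L = ωL = 2.12 Ω
Parallel: admittances add. Y = 1/R + 1/(jωL)
Y = (0.0667 − j0.473) S
|Y| = 0.477 S → |Z| = 1/|Y| = 2.09 Ω, ∠Z = −∠Y = 82.0°

2.09 Ω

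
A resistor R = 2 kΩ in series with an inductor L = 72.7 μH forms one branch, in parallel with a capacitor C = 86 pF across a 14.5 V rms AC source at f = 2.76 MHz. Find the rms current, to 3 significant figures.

19.1 mA

ω = 2πf = 1.734e+07 rad/s
X_L = ωL = 1260 Ω
X_C = 1/(ωC) = 671 Ω
Branch 1 (R+jX_L): Z₁ = 2000 + j1260 Ω, |Z₁| = 2360 Ω
Branch 2 (−jX_C): Z₂ = −j671 Ω
Parallel: Z = Z₁Z₂/(Z₁+Z₂), |Z| = 760 Ω, ∠Z = -74.2°
I = V/|Z| = 14.5/760 = 19.1 mA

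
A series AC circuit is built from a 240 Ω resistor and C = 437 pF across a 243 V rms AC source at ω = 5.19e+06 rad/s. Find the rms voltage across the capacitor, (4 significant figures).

X_C = 1/(ωC) = 440.9 Ω
Z = 240.0 − j440.9 Ω
|Z| = √(240.0² + 440.9²) = 502.0 Ω
I = V/|Z| = 484.1 mA
V_C = I·|Z_C| = 0.4841 × 440.9 = 213.4 V

213.4 V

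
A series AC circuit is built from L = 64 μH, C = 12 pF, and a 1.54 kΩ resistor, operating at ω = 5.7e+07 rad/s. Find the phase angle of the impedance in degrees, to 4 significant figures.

54.84°

X_L = ωL = 3648 Ω
X_C = 1/(ωC) = 1462 Ω
Net reactance X = X_L − X_C = 2186 Ω
Z = 1540 + j2186 Ω
|Z| = √(1540² + 2186²) = 2674 Ω
∠Z = arctan(2186/1540) = 54.84°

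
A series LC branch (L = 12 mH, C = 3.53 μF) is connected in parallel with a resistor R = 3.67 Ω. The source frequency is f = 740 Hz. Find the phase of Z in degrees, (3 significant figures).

ω = 2πf = 4650 rad/s
X_L = ωL = 55.8 Ω
X_C = 1/(ωC) = 60.9 Ω
Branch 1: Z₁ = R = 3.67 Ω
Branch 2 (series LC): Z₂ = j(X_L − X_C) = −j5.13 Ω
Parallel: Z = Z₁Z₂/(Z₁+Z₂), |Z| = 2.99 Ω, ∠Z = -35.6°

-35.6°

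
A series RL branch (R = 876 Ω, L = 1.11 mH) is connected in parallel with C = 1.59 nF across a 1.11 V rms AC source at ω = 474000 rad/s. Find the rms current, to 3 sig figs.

972 μA

X_L = ωL = 526 Ω
X_C = 1/(ωC) = 1330 Ω
Branch 1 (R+jX_L): Z₁ = 876 + j526 Ω, |Z₁| = 1020 Ω
Branch 2 (−jX_C): Z₂ = −j1330 Ω
Parallel: Z = Z₁Z₂/(Z₁+Z₂), |Z| = 1140 Ω, ∠Z = -16.6°
I = V/|Z| = 1.11/1140 = 972 μA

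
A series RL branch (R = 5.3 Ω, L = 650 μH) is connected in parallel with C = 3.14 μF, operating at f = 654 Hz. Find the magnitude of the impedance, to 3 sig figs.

ω = 2πf = 4109 rad/s
X_L = ωL = 2.67 Ω
X_C = 1/(ωC) = 77.5 Ω
Branch 1 (R+jX_L): Z₁ = 5.30 + j2.67 Ω, |Z₁| = 5.93 Ω
Branch 2 (−jX_C): Z₂ = −j77.5 Ω
Parallel: Z = Z₁Z₂/(Z₁+Z₂), |Z| = 6.13 Ω, ∠Z = 22.7°

6.13 Ω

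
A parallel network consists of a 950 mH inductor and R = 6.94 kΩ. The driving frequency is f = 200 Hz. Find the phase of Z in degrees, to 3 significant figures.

80.2°

ω = 2πf = 1257 rad/s
X_L = ωL = 1190 Ω
Parallel: admittances add. Y = 1/R + 1/(jωL)
Y = (0.000144 − j0.000838) S
|Y| = 0.000850 S → |Z| = 1/|Y| = 1180 Ω, ∠Z = −∠Y = 80.2°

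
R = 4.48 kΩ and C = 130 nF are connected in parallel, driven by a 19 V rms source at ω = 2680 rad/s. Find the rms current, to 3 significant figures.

7.86 mA

X_C = 1/(ωC) = 2870 Ω
Parallel: admittances add. Y = 1/R + jωC
Y = (0.000223 + j0.000348) S
|Y| = 0.000414 S → |Z| = 1/|Y| = 2420 Ω, ∠Z = −∠Y = -57.4°
I = V/|Z| = 19/2420 = 7.86 mA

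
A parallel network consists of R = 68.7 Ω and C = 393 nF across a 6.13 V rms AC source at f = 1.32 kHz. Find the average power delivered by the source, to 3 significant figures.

ω = 2πf = 8294 rad/s
X_C = 1/(ωC) = 307 Ω
Parallel: admittances add. Y = 1/R + jωC
Y = (0.0146 + j0.00326) S
|Y| = 0.0149 S → |Z| = 1/|Y| = 67.0 Ω, ∠Z = −∠Y = -12.6°
I = V/|Z| = 91.4 mA
P = VI cos φ = 6.13 × 0.0914 × cos(-12.6°) = 547 mW

547 mW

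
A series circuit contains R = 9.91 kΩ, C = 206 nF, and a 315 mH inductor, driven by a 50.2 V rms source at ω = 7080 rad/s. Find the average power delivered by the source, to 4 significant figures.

X_L = ωL = 2230 Ω
X_C = 1/(ωC) = 685.6 Ω
Net reactance X = X_L − X_C = 1545 Ω
Z = 9910 + j1545 Ω
|Z| = √(9910² + 1545²) = 10030 Ω
∠Z = arctan(1545/9910) = 8.859°
I = V/|Z| = 5.005 mA
P = VI cos φ = 50.2 × 0.005005 × cos(8.859°) = 248.3 mW

248.3 mW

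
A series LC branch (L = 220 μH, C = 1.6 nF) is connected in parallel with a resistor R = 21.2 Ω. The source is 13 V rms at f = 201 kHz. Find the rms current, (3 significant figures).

616 mA

ω = 2πf = 1.263e+06 rad/s
X_L = ωL = 278 Ω
X_C = 1/(ωC) = 495 Ω
Branch 1: Z₁ = R = 21.2 Ω
Branch 2 (series LC): Z₂ = j(X_L − X_C) = −j217 Ω
Parallel: Z = Z₁Z₂/(Z₁+Z₂), |Z| = 21.1 Ω, ∠Z = -5.58°
I = V/|Z| = 13/21.1 = 616 mA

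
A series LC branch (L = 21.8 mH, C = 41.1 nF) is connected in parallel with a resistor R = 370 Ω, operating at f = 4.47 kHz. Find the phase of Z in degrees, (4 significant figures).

ω = 2πf = 28090 rad/s
X_L = ωL = 612.3 Ω
X_C = 1/(ωC) = 866.3 Ω
Branch 1: Z₁ = R = 370.0 Ω
Branch 2 (series LC): Z₂ = j(X_L − X_C) = −j254.0 Ω
Parallel: Z = Z₁Z₂/(Z₁+Z₂), |Z| = 209.4 Ω, ∠Z = -55.53°

-55.53°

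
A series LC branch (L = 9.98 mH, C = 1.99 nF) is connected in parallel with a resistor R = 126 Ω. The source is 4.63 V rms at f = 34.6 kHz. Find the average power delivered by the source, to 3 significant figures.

170 mW

ω = 2πf = 217400 rad/s
X_L = ωL = 2170 Ω
X_C = 1/(ωC) = 2310 Ω
Branch 1: Z₁ = R = 126 Ω
Branch 2 (series LC): Z₂ = j(X_L − X_C) = −j142 Ω
Parallel: Z = Z₁Z₂/(Z₁+Z₂), |Z| = 94.2 Ω, ∠Z = -41.6°
I = V/|Z| = 49.1 mA
P = VI cos φ = 4.63 × 0.0491 × cos(-41.6°) = 170 mW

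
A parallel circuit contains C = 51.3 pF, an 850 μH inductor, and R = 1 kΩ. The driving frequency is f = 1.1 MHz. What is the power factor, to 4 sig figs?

ω = 2πf = 6.912e+06 rad/s
X_L = ωL = 5875 Ω
X_C = 1/(ωC) = 2820 Ω
Parallel: admittances add. Y = 1/R + 1/(jωL) + jωC
Y = (0.001000 + j0.0001843) S
|Y| = 0.001017 S → |Z| = 1/|Y| = 983.4 Ω, ∠Z = −∠Y = -10.44°
cos φ = cos(-10.44°) = 0.9834

0.9834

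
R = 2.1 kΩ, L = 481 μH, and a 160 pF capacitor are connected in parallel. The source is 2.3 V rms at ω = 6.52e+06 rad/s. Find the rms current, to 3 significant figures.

1.99 mA

X_L = ωL = 3140 Ω
X_C = 1/(ωC) = 959 Ω
Parallel: admittances add. Y = 1/R + 1/(jωL) + jωC
Y = (0.000476 + j0.000724) S
|Y| = 0.000867 S → |Z| = 1/|Y| = 1150 Ω, ∠Z = −∠Y = -56.7°
I = V/|Z| = 2.3/1150 = 1.99 mA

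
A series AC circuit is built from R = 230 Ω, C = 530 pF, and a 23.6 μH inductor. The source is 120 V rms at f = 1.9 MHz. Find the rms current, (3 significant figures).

ω = 2πf = 1.194e+07 rad/s
X_L = ωL = 282 Ω
X_C = 1/(ωC) = 158 Ω
Net reactance X = X_L − X_C = 124 Ω
Z = 230 + j124 Ω
|Z| = √(230² + 124²) = 261 Ω
I = V/|Z| = 120/261 = 460 mA

460 mA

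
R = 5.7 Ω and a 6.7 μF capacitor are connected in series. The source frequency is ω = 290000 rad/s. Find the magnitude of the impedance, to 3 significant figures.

5.72 Ω

X_C = 1/(ωC) = 0.515 Ω
Z = 5.70 − j0.515 Ω
|Z| = √(5.70² + 0.515²) = 5.72 Ω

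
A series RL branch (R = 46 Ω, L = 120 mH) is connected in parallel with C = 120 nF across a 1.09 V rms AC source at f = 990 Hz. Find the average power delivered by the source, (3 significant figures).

97.7 μW

ω = 2πf = 6220 rad/s
X_L = ωL = 746 Ω
X_C = 1/(ωC) = 1340 Ω
Branch 1 (R+jX_L): Z₁ = 46.0 + j746 Ω, |Z₁| = 748 Ω
Branch 2 (−jX_C): Z₂ = −j1340 Ω
Parallel: Z = Z₁Z₂/(Z₁+Z₂), |Z| = 1680 Ω, ∠Z = 82.0°
I = V/|Z| = 647 μA
P = VI cos φ = 1.09 × 0.000647 × cos(82.0°) = 97.7 μW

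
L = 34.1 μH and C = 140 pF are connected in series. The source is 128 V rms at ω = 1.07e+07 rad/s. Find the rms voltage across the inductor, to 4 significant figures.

X_L = ωL = 364.9 Ω
X_C = 1/(ωC) = 667.6 Ω
Net reactance X = X_L − X_C = -302.7 Ω
Z = − j302.7 Ω
|Z| = √(0² + 302.7²) = 302.7 Ω
I = V/|Z| = 422.9 mA
V_L = I·|Z_L| = 0.4229 × 364.9 = 154.3 V

154.3 V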